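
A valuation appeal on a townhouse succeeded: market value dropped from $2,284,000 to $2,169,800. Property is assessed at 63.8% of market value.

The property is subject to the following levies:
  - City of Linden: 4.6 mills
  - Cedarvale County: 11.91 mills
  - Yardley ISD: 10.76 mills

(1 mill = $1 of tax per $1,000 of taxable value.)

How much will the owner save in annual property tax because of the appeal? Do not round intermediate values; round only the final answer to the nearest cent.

Old assessed value = $2,284,000 × 0.638 = $1,457,192
New assessed value = $2,169,800 × 0.638 = $1,384,332.4
Combined rate = 0.0046 + 0.01191 + 0.01076 = 0.02727
Old tax = $1,457,192 × 0.02727 = $39,737.62584
New tax = $1,384,332.4 × 0.02727 = $37,750.744548
Reduction = $39,737.62584 − $37,750.744548 = $1,986.881292

$1,986.88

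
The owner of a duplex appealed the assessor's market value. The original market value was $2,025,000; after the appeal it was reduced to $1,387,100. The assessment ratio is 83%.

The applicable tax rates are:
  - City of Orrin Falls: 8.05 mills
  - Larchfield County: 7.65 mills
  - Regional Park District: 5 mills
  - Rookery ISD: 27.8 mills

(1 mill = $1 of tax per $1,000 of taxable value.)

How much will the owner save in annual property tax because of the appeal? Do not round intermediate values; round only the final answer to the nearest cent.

$25,678.66

Old assessed value = $2,025,000 × 0.83 = $1,680,750
New assessed value = $1,387,100 × 0.83 = $1,151,293
Combined rate = 0.00805 + 0.00765 + 0.005 + 0.0278 = 0.0485
Old tax = $1,680,750 × 0.0485 = $81,516.375
New tax = $1,151,293 × 0.0485 = $55,837.7105
Reduction = $81,516.375 − $55,837.7105 = $25,678.6645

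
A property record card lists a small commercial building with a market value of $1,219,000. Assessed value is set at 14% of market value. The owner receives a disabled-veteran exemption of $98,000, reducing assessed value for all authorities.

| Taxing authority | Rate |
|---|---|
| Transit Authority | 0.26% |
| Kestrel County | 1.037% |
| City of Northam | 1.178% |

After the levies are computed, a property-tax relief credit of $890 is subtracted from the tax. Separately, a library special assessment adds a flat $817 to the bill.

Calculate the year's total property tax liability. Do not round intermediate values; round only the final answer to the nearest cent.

Assessed value = $1,219,000 × 0.14 = $170,660
Taxable value = $170,660 − $98,000 = $72,660
Transit Authority: $72,660 × 0.0026 = $188.916
Kestrel County: $72,660 × 0.01037 = $753.4842
City of Northam: $72,660 × 0.01178 = $855.9348
Levies subtotal = $1,798.335
After credit = $1,798.335 − $890 = $908.335
Total = $908.335 + $817 = $1,725.335

$1,725.34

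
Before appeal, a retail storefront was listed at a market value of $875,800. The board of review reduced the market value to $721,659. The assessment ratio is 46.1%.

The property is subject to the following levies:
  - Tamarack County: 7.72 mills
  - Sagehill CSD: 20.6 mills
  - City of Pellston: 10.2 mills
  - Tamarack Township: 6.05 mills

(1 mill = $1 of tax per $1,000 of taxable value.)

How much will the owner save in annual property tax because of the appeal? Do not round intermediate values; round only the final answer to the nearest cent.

$3,167.10

Old assessed value = $875,800 × 0.461 = $403,743.8
New assessed value = $721,659 × 0.461 = $332,684.799
Combined rate = 0.00772 + 0.0206 + 0.0102 + 0.00605 = 0.04457
Old tax = $403,743.8 × 0.04457 = $17,994.861166
New tax = $332,684.799 × 0.04457 = $14,827.76149143
Reduction = $17,994.861166 − $14,827.76149143 = $3,167.09967457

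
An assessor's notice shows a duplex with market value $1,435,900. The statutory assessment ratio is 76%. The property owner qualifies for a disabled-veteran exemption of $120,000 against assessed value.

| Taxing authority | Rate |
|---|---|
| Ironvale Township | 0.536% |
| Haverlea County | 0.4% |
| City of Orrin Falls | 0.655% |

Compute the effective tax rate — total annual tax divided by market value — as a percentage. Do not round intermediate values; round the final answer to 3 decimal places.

1.076%

Assessed value = $1,435,900 × 0.76 = $1,091,284
Taxable value = $1,091,284 − $120,000 = $971,284
Ironvale Township: $971,284 × 0.00536 = $5,206.08224
Haverlea County: $971,284 × 0.004 = $3,885.136
City of Orrin Falls: $971,284 × 0.00655 = $6,361.9102
Total tax = $15,453.12844
Effective rate = $15,453.12844 ÷ $1,435,900 = 1.076% of market value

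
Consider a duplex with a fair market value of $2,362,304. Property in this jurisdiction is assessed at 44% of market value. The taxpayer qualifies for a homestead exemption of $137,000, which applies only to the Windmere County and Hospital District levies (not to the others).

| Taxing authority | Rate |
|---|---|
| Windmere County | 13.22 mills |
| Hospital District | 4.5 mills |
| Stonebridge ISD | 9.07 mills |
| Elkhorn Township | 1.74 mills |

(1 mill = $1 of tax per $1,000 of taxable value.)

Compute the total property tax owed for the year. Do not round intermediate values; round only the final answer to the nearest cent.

$27,226.83

Assessed value = $2,362,304 × 0.44 = $1,039,413.76
Windmere County: ($1,039,413.76 − $137,000) × 0.01322 = $902,413.76 × 0.01322 = $11,929.9099072
Hospital District: ($1,039,413.76 − $137,000) × 0.0045 = $902,413.76 × 0.0045 = $4,060.86192
Stonebridge ISD: $1,039,413.76 × 0.00907 = $9,427.4828032
Elkhorn Township: $1,039,413.76 × 0.00174 = $1,808.5799424
Total = $27,226.8345728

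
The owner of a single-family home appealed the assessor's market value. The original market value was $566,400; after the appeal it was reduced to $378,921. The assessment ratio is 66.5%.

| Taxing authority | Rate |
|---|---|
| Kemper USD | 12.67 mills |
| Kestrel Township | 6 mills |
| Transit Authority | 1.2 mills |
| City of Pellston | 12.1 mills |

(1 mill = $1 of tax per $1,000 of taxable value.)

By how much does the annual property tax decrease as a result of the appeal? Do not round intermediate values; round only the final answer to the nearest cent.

$3,985.81

Old assessed value = $566,400 × 0.665 = $376,656
New assessed value = $378,921 × 0.665 = $251,982.465
Combined rate = 0.01267 + 0.006 + 0.0012 + 0.0121 = 0.03197
Old tax = $376,656 × 0.03197 = $12,041.69232
New tax = $251,982.465 × 0.03197 = $8,055.87940605
Reduction = $12,041.69232 − $8,055.87940605 = $3,985.81291395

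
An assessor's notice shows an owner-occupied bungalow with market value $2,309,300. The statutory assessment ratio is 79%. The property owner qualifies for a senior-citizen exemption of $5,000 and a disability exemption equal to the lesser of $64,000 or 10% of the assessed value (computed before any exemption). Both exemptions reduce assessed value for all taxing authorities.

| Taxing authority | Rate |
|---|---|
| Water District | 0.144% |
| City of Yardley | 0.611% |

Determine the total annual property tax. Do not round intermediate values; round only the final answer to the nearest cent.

Assessed value = $2,309,300 × 0.79 = $1,824,347
Disability exemption = min($64,000, 10% × $1,824,347) = min($64,000, $182,434.7) = $64,000 (dollar cap binds)
Taxable value = $1,824,347 − $5,000 − $64,000 = $1,755,347
Water District: $1,755,347 × 0.00144 = $2,527.69968
City of Yardley: $1,755,347 × 0.00611 = $10,725.17017
Total = $13,252.86985

$13,252.87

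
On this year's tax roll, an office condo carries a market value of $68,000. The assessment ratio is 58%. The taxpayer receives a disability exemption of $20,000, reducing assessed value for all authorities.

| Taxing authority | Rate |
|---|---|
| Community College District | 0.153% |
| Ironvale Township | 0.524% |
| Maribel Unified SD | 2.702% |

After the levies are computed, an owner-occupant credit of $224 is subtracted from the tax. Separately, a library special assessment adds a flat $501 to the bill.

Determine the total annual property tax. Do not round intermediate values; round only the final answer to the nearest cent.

$933.88

Assessed value = $68,000 × 0.58 = $39,440
Taxable value = $39,440 − $20,000 = $19,440
Community College District: $19,440 × 0.00153 = $29.7432
Ironvale Township: $19,440 × 0.00524 = $101.8656
Maribel Unified SD: $19,440 × 0.02702 = $525.2688
Levies subtotal = $656.8776
After credit = $656.8776 − $224 = $432.8776
Total = $432.8776 + $501 = $933.8776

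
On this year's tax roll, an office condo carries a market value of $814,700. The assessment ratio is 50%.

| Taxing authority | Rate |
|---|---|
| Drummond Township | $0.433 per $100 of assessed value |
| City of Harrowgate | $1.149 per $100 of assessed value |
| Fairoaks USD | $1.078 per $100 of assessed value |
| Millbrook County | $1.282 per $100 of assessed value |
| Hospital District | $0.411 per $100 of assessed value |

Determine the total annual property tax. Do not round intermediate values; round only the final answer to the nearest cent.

Assessed value = $814,700 × 0.5 = $407,350
Drummond Township: $407,350 × 0.00433 = $1,763.8255
City of Harrowgate: $407,350 × 0.01149 = $4,680.4515
Fairoaks USD: $407,350 × 0.01078 = $4,391.233
Millbrook County: $407,350 × 0.01282 = $5,222.227
Hospital District: $407,350 × 0.00411 = $1,674.2085
Total = $1,763.8255 + $4,680.4515 + $4,391.233 + $5,222.227 + $1,674.2085 = $17,731.9455

$17,731.95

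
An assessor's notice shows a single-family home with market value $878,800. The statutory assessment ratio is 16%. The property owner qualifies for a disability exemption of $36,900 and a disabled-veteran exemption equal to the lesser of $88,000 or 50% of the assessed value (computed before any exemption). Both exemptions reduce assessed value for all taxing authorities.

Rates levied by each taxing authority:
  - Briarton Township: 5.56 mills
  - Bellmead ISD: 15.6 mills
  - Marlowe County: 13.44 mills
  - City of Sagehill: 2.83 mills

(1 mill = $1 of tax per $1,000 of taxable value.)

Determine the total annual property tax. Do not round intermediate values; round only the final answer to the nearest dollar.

Assessed value = $878,800 × 0.16 = $140,608
Disabled-veteran exemption = min($88,000, 50% × $140,608) = min($88,000, $70,304) = $70,304 (percentage binds)
Taxable value = $140,608 − $36,900 − $70,304 = $33,404
Briarton Township: $33,404 × 0.00556 = $185.72624
Bellmead ISD: $33,404 × 0.0156 = $521.1024
Marlowe County: $33,404 × 0.01344 = $448.94976
City of Sagehill: $33,404 × 0.00283 = $94.53332
Total = $1,250.31172

$1,250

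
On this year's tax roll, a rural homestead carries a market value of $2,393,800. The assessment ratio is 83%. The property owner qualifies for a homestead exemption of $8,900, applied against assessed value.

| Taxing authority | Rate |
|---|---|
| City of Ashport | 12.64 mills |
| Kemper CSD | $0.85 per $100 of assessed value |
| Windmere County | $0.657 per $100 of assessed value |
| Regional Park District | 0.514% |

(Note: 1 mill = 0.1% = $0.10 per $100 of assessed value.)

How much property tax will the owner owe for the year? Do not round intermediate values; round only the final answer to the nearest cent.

$64,975.79

Assessed value = $2,393,800 × 0.83 = $1,986,854
Taxable value = $1,986,854 − $8,900 = $1,977,954
City of Ashport: $1,977,954 × 0.01264 = $25,001.33856
Kemper CSD: $1,977,954 × 0.0085 = $16,812.609
Windmere County: $1,977,954 × 0.00657 = $12,995.15778
Regional Park District: $1,977,954 × 0.00514 = $10,166.68356
Total = $64,975.7889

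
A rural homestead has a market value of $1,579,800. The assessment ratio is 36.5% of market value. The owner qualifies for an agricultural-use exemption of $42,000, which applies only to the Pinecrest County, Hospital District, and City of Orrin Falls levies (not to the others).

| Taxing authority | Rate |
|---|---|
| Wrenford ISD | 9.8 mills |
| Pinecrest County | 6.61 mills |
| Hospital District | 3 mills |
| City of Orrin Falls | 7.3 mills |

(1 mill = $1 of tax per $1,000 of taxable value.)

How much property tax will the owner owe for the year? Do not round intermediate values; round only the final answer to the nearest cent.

Assessed value = $1,579,800 × 0.365 = $576,627
Wrenford ISD: $576,627 × 0.0098 = $5,650.9446
Pinecrest County: ($576,627 − $42,000) × 0.00661 = $534,627 × 0.00661 = $3,533.88447
Hospital District: ($576,627 − $42,000) × 0.003 = $534,627 × 0.003 = $1,603.881
City of Orrin Falls: ($576,627 − $42,000) × 0.0073 = $534,627 × 0.0073 = $3,902.7771
Total = $14,691.48717

$14,691.49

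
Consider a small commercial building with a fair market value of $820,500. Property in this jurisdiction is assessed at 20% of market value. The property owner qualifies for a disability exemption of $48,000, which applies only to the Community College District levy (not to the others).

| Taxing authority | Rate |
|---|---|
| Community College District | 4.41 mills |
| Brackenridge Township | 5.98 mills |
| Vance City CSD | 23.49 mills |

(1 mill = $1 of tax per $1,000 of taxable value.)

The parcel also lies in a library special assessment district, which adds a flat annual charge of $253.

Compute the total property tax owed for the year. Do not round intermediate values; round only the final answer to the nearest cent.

$5,601.03

Assessed value = $820,500 × 0.2 = $164,100
Community College District: ($164,100 − $48,000) × 0.00441 = $116,100 × 0.00441 = $512.001
Brackenridge Township: $164,100 × 0.00598 = $981.318
Vance City CSD: $164,100 × 0.02349 = $3,854.709
Levies subtotal = $5,348.028
Total = $5,348.028 + $253 = $5,601.028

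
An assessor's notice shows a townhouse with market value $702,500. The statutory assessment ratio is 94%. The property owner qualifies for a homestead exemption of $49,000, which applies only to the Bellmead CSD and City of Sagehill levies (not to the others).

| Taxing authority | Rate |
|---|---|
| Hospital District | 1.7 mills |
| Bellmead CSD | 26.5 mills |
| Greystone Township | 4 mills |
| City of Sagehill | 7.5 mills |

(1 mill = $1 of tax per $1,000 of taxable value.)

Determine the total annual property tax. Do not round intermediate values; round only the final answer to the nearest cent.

Assessed value = $702,500 × 0.94 = $660,350
Hospital District: $660,350 × 0.0017 = $1,122.595
Bellmead CSD: ($660,350 − $49,000) × 0.0265 = $611,350 × 0.0265 = $16,200.775
Greystone Township: $660,350 × 0.004 = $2,641.4
City of Sagehill: ($660,350 − $49,000) × 0.0075 = $611,350 × 0.0075 = $4,585.125
Total = $24,549.895

$24,549.90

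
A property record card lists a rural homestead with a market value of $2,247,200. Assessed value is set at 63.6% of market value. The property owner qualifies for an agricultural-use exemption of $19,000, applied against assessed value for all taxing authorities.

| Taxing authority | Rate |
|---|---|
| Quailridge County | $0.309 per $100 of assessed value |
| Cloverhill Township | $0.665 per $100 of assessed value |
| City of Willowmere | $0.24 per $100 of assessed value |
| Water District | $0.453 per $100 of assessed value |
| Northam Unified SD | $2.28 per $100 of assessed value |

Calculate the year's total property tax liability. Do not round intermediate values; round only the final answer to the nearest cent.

Assessed value = $2,247,200 × 0.636 = $1,429,219.2
Taxable value = $1,429,219.2 − $19,000 = $1,410,219.2
Quailridge County: $1,410,219.2 × 0.00309 = $4,357.577328
Cloverhill Township: $1,410,219.2 × 0.00665 = $9,377.95768
City of Willowmere: $1,410,219.2 × 0.0024 = $3,384.52608
Water District: $1,410,219.2 × 0.00453 = $6,388.292976
Northam Unified SD: $1,410,219.2 × 0.0228 = $32,152.99776
Total = $4,357.577328 + $9,377.95768 + $3,384.52608 + $6,388.292976 + $32,152.99776 = $55,661.351824

$55,661.35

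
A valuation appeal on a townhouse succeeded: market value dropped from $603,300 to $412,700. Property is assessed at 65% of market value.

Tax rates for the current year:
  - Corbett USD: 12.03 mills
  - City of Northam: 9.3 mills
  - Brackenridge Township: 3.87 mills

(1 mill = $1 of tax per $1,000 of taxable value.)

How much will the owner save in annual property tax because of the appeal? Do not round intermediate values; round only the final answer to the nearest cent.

Old assessed value = $603,300 × 0.65 = $392,145
New assessed value = $412,700 × 0.65 = $268,255
Combined rate = 0.01203 + 0.0093 + 0.00387 = 0.0252
Old tax = $392,145 × 0.0252 = $9,882.054
New tax = $268,255 × 0.0252 = $6,760.026
Reduction = $9,882.054 − $6,760.026 = $3,122.028

$3,122.03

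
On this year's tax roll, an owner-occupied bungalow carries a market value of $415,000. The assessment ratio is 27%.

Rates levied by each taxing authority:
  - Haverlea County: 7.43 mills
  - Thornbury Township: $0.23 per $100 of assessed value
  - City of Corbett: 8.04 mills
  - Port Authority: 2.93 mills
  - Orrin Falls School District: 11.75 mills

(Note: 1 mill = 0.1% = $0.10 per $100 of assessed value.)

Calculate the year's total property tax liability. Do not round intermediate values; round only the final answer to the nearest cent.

Assessed value = $415,000 × 0.27 = $112,050
Haverlea County: $112,050 × 0.00743 = $832.5315
Thornbury Township: $112,050 × 0.0023 = $257.715
City of Corbett: $112,050 × 0.00804 = $900.882
Port Authority: $112,050 × 0.00293 = $328.3065
Orrin Falls School District: $112,050 × 0.01175 = $1,316.5875
Total = $3,636.0225

$3,636.02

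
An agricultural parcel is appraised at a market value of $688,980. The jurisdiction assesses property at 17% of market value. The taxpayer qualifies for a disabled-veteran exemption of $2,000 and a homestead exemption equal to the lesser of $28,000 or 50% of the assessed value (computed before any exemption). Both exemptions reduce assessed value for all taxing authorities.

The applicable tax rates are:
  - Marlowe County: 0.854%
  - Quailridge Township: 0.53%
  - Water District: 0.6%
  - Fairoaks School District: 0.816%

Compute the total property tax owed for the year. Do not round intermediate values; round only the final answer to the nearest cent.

Assessed value = $688,980 × 0.17 = $117,126.6
Homestead exemption = min($28,000, 50% × $117,126.6) = min($28,000, $58,563.3) = $28,000 (dollar cap binds)
Taxable value = $117,126.6 − $2,000 − $28,000 = $87,126.6
Marlowe County: $87,126.6 × 0.00854 = $744.061164
Quailridge Township: $87,126.6 × 0.0053 = $461.77098
Water District: $87,126.6 × 0.006 = $522.7596
Fairoaks School District: $87,126.6 × 0.00816 = $710.953056
Total = $2,439.5448

$2,439.54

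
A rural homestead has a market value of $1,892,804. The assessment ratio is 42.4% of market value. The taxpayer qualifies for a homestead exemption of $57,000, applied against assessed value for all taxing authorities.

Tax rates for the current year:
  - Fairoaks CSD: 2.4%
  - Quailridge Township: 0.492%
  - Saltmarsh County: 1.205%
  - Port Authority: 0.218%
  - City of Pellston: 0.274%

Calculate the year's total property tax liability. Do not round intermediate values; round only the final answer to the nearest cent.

Assessed value = $1,892,804 × 0.424 = $802,548.896
Taxable value = $802,548.896 − $57,000 = $745,548.896
Fairoaks CSD: $745,548.896 × 0.024 = $17,893.173504
Quailridge Township: $745,548.896 × 0.00492 = $3,668.10056832
Saltmarsh County: $745,548.896 × 0.01205 = $8,983.8641968
Port Authority: $745,548.896 × 0.00218 = $1,625.29659328
City of Pellston: $745,548.896 × 0.00274 = $2,042.80397504
Total = $17,893.173504 + $3,668.10056832 + $8,983.8641968 + $1,625.29659328 + $2,042.80397504 = $34,213.23883744

$34,213.24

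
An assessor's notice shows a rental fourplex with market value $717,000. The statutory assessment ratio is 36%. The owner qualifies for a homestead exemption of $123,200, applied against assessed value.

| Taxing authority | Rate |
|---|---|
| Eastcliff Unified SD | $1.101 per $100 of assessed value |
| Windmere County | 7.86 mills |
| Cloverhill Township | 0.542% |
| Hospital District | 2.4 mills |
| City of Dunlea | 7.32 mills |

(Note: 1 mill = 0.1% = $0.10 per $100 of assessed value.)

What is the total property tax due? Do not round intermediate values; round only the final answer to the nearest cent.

$4,588.63

Assessed value = $717,000 × 0.36 = $258,120
Taxable value = $258,120 − $123,200 = $134,920
Eastcliff Unified SD: $134,920 × 0.01101 = $1,485.4692
Windmere County: $134,920 × 0.00786 = $1,060.4712
Cloverhill Township: $134,920 × 0.00542 = $731.2664
Hospital District: $134,920 × 0.0024 = $323.808
City of Dunlea: $134,920 × 0.00732 = $987.6144
Total = $4,588.6292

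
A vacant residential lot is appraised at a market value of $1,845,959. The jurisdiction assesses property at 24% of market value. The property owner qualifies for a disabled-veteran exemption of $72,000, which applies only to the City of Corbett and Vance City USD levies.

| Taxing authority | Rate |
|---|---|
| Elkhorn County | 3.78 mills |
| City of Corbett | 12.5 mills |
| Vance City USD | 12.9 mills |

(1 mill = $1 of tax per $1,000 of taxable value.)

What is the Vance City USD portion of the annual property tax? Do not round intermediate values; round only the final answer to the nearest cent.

$4,786.29

Assessed value = $1,845,959 × 0.24 = $443,030.16
Vance City USD taxable value = $443,030.16 − $72,000 = $371,030.16
Vance City USD levy = $371,030.16 × 0.0129 = $4,786.289064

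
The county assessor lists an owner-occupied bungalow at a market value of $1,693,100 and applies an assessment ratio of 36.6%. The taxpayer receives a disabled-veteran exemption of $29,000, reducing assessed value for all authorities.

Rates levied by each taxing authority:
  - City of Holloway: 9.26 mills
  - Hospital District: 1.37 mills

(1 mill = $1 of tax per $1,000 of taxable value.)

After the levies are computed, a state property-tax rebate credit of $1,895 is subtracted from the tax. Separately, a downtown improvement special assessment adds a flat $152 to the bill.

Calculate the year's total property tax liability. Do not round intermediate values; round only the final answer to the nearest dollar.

$4,536

Assessed value = $1,693,100 × 0.366 = $619,674.6
Taxable value = $619,674.6 − $29,000 = $590,674.6
City of Holloway: $590,674.6 × 0.00926 = $5,469.646796
Hospital District: $590,674.6 × 0.00137 = $809.224202
Levies subtotal = $6,278.870998
After credit = $6,278.870998 − $1,895 = $4,383.870998
Total = $4,383.870998 + $152 = $4,535.870998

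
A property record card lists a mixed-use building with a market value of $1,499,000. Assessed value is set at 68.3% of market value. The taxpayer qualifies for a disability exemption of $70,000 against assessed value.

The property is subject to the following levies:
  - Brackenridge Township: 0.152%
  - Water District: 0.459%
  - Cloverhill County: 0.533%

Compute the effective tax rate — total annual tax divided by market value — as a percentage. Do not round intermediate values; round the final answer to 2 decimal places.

0.73%

Assessed value = $1,499,000 × 0.683 = $1,023,817
Taxable value = $1,023,817 − $70,000 = $953,817
Brackenridge Township: $953,817 × 0.00152 = $1,449.80184
Water District: $953,817 × 0.00459 = $4,378.02003
Cloverhill County: $953,817 × 0.00533 = $5,083.84461
Total tax = $10,911.66648
Effective rate = $10,911.66648 ÷ $1,499,000 = 0.73% of market value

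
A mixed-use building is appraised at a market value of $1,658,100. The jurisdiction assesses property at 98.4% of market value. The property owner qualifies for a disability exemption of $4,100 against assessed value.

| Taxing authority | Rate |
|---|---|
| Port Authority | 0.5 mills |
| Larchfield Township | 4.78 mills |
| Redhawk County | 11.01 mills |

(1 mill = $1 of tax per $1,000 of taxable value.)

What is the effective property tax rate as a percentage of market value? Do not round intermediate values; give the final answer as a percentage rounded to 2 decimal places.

1.60%

Assessed value = $1,658,100 × 0.984 = $1,631,570.4
Taxable value = $1,631,570.4 − $4,100 = $1,627,470.4
Port Authority: $1,627,470.4 × 0.0005 = $813.7352
Larchfield Township: $1,627,470.4 × 0.00478 = $7,779.308512
Redhawk County: $1,627,470.4 × 0.01101 = $17,918.449104
Total tax = $26,511.492816
Effective rate = $26,511.492816 ÷ $1,658,100 = 1.60% of market value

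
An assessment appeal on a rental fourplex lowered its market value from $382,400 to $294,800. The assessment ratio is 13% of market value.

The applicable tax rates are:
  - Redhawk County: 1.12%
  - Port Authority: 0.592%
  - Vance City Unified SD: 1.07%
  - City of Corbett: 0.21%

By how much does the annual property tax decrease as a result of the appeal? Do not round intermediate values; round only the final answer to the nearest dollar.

$341

Old assessed value = $382,400 × 0.13 = $49,712
New assessed value = $294,800 × 0.13 = $38,324
Combined rate = 0.0112 + 0.00592 + 0.0107 + 0.0021 = 0.02992
Old tax = $49,712 × 0.02992 = $1,487.38304
New tax = $38,324 × 0.02992 = $1,146.65408
Reduction = $1,487.38304 − $1,146.65408 = $340.72896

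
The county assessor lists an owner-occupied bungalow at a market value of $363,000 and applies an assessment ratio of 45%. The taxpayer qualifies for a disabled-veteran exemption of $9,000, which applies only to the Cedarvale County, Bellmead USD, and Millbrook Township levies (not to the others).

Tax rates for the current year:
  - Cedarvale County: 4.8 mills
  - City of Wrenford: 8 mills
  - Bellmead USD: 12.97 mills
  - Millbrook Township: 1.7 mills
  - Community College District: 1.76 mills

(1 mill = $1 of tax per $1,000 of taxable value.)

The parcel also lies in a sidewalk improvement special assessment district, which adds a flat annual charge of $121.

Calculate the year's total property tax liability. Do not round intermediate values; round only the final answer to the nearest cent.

Assessed value = $363,000 × 0.45 = $163,350
Cedarvale County: ($163,350 − $9,000) × 0.0048 = $154,350 × 0.0048 = $740.88
City of Wrenford: $163,350 × 0.008 = $1,306.8
Bellmead USD: ($163,350 − $9,000) × 0.01297 = $154,350 × 0.01297 = $2,001.9195
Millbrook Township: ($163,350 − $9,000) × 0.0017 = $154,350 × 0.0017 = $262.395
Community College District: $163,350 × 0.00176 = $287.496
Levies subtotal = $4,599.4905
Total = $4,599.4905 + $121 = $4,720.4905

$4,720.49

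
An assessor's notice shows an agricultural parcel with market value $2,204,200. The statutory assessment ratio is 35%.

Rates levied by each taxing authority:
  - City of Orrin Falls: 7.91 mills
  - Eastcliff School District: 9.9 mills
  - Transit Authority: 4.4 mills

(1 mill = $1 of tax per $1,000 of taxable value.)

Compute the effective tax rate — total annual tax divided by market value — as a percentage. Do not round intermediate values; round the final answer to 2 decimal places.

0.78%

Assessed value = $2,204,200 × 0.35 = $771,470
City of Orrin Falls: $771,470 × 0.00791 = $6,102.3277
Eastcliff School District: $771,470 × 0.0099 = $7,637.553
Transit Authority: $771,470 × 0.0044 = $3,394.468
Total tax = $17,134.3487
Effective rate = $17,134.3487 ÷ $2,204,200 = 0.78% of market value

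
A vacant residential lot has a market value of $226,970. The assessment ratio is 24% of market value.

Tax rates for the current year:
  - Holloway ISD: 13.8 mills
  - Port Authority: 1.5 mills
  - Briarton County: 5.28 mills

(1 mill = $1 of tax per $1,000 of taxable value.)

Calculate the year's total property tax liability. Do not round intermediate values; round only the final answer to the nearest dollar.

Assessed value = $226,970 × 0.24 = $54,472.8
Holloway ISD: $54,472.8 × 0.0138 = $751.72464
Port Authority: $54,472.8 × 0.0015 = $81.7092
Briarton County: $54,472.8 × 0.00528 = $287.616384
Total = $751.72464 + $81.7092 + $287.616384 = $1,121.050224

$1,121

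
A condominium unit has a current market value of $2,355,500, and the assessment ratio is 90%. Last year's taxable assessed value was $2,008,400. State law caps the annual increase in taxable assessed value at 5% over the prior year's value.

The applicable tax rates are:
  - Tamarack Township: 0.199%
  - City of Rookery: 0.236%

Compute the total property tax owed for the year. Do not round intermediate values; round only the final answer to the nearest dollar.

Uncapped assessed value = $2,355,500 × 0.9 = $2,119,950
Cap limit = $2,008,400 × 1.05 = $2,108,820
Taxable assessed value = min($2,119,950, $2,108,820) = $2,108,820 (cap binds)
Tamarack Township: $2,108,820 × 0.00199 = $4,196.5518
City of Rookery: $2,108,820 × 0.00236 = $4,976.8152
Total = $9,173.367

$9,173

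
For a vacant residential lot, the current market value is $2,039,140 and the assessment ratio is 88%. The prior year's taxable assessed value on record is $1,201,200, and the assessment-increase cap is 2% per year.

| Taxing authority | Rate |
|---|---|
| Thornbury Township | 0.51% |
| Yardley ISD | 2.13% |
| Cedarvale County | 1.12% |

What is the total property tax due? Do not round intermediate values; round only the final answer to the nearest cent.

Uncapped assessed value = $2,039,140 × 0.88 = $1,794,443.2
Cap limit = $1,201,200 × 1.02 = $1,225,224
Taxable assessed value = min($1,794,443.2, $1,225,224) = $1,225,224 (cap binds)
Thornbury Township: $1,225,224 × 0.0051 = $6,248.6424
Yardley ISD: $1,225,224 × 0.0213 = $26,097.2712
Cedarvale County: $1,225,224 × 0.0112 = $13,722.5088
Total = $46,068.4224

$46,068.42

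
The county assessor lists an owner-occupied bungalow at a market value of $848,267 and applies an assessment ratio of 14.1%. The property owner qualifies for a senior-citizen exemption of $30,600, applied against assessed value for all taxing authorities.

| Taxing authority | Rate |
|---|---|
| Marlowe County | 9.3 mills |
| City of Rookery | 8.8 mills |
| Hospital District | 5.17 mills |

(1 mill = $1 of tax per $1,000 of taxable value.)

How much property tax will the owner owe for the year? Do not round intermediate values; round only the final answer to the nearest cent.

$2,071.16

Assessed value = $848,267 × 0.141 = $119,605.647
Taxable value = $119,605.647 − $30,600 = $89,005.647
Marlowe County: $89,005.647 × 0.0093 = $827.7525171
City of Rookery: $89,005.647 × 0.0088 = $783.2496936
Hospital District: $89,005.647 × 0.00517 = $460.15919499
Total = $827.7525171 + $783.2496936 + $460.15919499 = $2,071.16140569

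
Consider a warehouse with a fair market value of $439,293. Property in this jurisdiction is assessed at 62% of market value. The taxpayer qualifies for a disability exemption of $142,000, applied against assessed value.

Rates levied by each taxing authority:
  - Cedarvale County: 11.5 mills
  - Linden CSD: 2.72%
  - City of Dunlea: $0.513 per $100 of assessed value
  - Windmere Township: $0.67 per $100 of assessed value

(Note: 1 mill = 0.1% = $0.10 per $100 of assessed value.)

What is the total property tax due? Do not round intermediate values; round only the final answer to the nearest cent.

$6,587.17

Assessed value = $439,293 × 0.62 = $272,361.66
Taxable value = $272,361.66 − $142,000 = $130,361.66
Cedarvale County: $130,361.66 × 0.0115 = $1,499.15909
Linden CSD: $130,361.66 × 0.0272 = $3,545.837152
City of Dunlea: $130,361.66 × 0.00513 = $668.7553158
Windmere Township: $130,361.66 × 0.0067 = $873.423122
Total = $6,587.1746798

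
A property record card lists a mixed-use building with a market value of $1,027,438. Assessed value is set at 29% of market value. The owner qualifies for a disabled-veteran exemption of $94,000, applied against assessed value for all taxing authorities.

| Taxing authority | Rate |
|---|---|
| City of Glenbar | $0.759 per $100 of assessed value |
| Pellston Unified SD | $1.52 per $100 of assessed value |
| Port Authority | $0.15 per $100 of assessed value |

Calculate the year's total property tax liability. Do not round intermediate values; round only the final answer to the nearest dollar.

Assessed value = $1,027,438 × 0.29 = $297,957.02
Taxable value = $297,957.02 − $94,000 = $203,957.02
City of Glenbar: $203,957.02 × 0.00759 = $1,548.0337818
Pellston Unified SD: $203,957.02 × 0.0152 = $3,100.146704
Port Authority: $203,957.02 × 0.0015 = $305.93553
Total = $1,548.0337818 + $3,100.146704 + $305.93553 = $4,954.1160158

$4,954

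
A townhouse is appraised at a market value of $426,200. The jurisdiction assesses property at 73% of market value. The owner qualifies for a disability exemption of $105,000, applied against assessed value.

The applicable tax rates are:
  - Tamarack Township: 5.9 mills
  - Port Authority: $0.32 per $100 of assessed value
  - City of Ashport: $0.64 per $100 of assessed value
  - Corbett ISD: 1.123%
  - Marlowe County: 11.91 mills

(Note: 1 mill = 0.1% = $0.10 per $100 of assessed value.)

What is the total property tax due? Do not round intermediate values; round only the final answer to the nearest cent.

$7,964.71

Assessed value = $426,200 × 0.73 = $311,126
Taxable value = $311,126 − $105,000 = $206,126
Tamarack Township: $206,126 × 0.0059 = $1,216.1434
Port Authority: $206,126 × 0.0032 = $659.6032
City of Ashport: $206,126 × 0.0064 = $1,319.2064
Corbett ISD: $206,126 × 0.01123 = $2,314.79498
Marlowe County: $206,126 × 0.01191 = $2,454.96066
Total = $7,964.70864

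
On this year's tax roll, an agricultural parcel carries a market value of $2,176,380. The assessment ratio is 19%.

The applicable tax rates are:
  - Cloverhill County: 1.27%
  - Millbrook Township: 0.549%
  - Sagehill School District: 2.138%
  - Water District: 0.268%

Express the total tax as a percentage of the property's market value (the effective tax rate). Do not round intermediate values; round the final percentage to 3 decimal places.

0.803%

Assessed value = $2,176,380 × 0.19 = $413,512.2
Cloverhill County: $413,512.2 × 0.0127 = $5,251.60494
Millbrook Township: $413,512.2 × 0.00549 = $2,270.181978
Sagehill School District: $413,512.2 × 0.02138 = $8,840.890836
Water District: $413,512.2 × 0.00268 = $1,108.212696
Total tax = $17,470.89045
Effective rate = $17,470.89045 ÷ $2,176,380 = 0.803% of market value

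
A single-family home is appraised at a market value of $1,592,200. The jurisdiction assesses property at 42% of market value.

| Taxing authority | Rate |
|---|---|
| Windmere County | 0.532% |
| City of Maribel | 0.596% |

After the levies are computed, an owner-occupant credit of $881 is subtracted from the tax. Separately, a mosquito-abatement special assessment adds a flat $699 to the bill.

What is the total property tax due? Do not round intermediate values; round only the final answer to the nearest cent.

Assessed value = $1,592,200 × 0.42 = $668,724
Windmere County: $668,724 × 0.00532 = $3,557.61168
City of Maribel: $668,724 × 0.00596 = $3,985.59504
Levies subtotal = $7,543.20672
After credit = $7,543.20672 − $881 = $6,662.20672
Total = $6,662.20672 + $699 = $7,361.20672

$7,361.21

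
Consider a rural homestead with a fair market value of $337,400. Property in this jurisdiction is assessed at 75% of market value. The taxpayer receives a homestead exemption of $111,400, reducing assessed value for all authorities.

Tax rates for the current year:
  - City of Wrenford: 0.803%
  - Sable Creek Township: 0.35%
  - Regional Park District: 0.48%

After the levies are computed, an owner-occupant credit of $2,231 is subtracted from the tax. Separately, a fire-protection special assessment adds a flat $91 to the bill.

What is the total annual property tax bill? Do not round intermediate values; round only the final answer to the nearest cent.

$173.14

Assessed value = $337,400 × 0.75 = $253,050
Taxable value = $253,050 − $111,400 = $141,650
City of Wrenford: $141,650 × 0.00803 = $1,137.4495
Sable Creek Township: $141,650 × 0.0035 = $495.775
Regional Park District: $141,650 × 0.0048 = $679.92
Levies subtotal = $2,313.1445
After credit = $2,313.1445 − $2,231 = $82.1445
Total = $82.1445 + $91 = $173.1445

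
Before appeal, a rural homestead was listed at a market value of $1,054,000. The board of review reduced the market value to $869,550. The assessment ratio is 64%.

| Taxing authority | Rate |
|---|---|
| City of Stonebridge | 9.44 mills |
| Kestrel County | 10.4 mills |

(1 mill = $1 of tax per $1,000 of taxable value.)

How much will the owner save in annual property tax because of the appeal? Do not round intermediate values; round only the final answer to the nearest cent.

Old assessed value = $1,054,000 × 0.64 = $674,560
New assessed value = $869,550 × 0.64 = $556,512
Combined rate = 0.00944 + 0.0104 = 0.01984
Old tax = $674,560 × 0.01984 = $13,383.2704
New tax = $556,512 × 0.01984 = $11,041.19808
Reduction = $13,383.2704 − $11,041.19808 = $2,342.07232

$2,342.07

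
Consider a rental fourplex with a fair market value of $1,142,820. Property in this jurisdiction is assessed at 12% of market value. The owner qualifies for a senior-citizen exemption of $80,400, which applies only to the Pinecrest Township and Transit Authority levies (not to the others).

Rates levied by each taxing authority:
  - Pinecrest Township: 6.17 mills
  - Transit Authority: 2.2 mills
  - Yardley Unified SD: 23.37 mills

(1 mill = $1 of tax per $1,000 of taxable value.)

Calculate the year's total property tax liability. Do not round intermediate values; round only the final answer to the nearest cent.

Assessed value = $1,142,820 × 0.12 = $137,138.4
Pinecrest Township: ($137,138.4 − $80,400) × 0.00617 = $56,738.4 × 0.00617 = $350.075928
Transit Authority: ($137,138.4 − $80,400) × 0.0022 = $56,738.4 × 0.0022 = $124.82448
Yardley Unified SD: $137,138.4 × 0.02337 = $3,204.924408
Total = $3,679.824816

$3,679.82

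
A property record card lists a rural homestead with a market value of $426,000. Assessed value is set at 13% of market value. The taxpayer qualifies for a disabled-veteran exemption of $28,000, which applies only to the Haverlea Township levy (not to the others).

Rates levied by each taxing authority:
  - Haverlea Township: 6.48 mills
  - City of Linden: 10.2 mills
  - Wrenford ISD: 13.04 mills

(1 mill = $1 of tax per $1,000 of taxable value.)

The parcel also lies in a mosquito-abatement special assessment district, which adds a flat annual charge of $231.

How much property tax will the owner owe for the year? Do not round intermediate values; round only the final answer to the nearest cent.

Assessed value = $426,000 × 0.13 = $55,380
Haverlea Township: ($55,380 − $28,000) × 0.00648 = $27,380 × 0.00648 = $177.4224
City of Linden: $55,380 × 0.0102 = $564.876
Wrenford ISD: $55,380 × 0.01304 = $722.1552
Levies subtotal = $1,464.4536
Total = $1,464.4536 + $231 = $1,695.4536

$1,695.45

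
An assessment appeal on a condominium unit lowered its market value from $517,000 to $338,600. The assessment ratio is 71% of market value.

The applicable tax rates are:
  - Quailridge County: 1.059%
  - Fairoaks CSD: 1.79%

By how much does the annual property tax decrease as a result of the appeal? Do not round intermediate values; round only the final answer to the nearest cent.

$3,608.66

Old assessed value = $517,000 × 0.71 = $367,070
New assessed value = $338,600 × 0.71 = $240,406
Combined rate = 0.01059 + 0.0179 = 0.02849
Old tax = $367,070 × 0.02849 = $10,457.8243
New tax = $240,406 × 0.02849 = $6,849.16694
Reduction = $10,457.8243 − $6,849.16694 = $3,608.65736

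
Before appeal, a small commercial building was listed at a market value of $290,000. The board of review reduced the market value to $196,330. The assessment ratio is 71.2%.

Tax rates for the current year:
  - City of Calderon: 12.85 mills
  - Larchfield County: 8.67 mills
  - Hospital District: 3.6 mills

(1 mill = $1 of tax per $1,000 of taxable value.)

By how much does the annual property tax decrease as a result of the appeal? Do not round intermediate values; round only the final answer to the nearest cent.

Old assessed value = $290,000 × 0.712 = $206,480
New assessed value = $196,330 × 0.712 = $139,786.96
Combined rate = 0.01285 + 0.00867 + 0.0036 = 0.02512
Old tax = $206,480 × 0.02512 = $5,186.7776
New tax = $139,786.96 × 0.02512 = $3,511.4484352
Reduction = $5,186.7776 − $3,511.4484352 = $1,675.3291648

$1,675.33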